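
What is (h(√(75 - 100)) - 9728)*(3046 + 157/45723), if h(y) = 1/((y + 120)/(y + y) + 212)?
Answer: -245498616485844370/8285053323 + 2228358640*I/2761684441 ≈ -2.9632e+7 + 0.80688*I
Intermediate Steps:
h(y) = 1/(212 + (120 + y)/(2*y)) (h(y) = 1/((120 + y)/((2*y)) + 212) = 1/((120 + y)*(1/(2*y)) + 212) = 1/((120 + y)/(2*y) + 212) = 1/(212 + (120 + y)/(2*y)))
(h(√(75 - 100)) - 9728)*(3046 + 157/45723) = (2*√(75 - 100)/(5*(24 + 85*√(75 - 100))) - 9728)*(3046 + 157/45723) = (2*√(-25)/(5*(24 + 85*√(-25))) - 9728)*(3046 + 157*(1/45723)) = (2*(5*I)/(5*(24 + 85*(5*I))) - 9728)*(3046 + 157/45723) = (2*(5*I)/(5*(24 + 425*I)) - 9728)*(139272415/45723) = (2*(5*I)*((24 - 425*I)/181201)/5 - 9728)*(139272415/45723) = (2*I*(24 - 425*I)/181201 - 9728)*(139272415/45723) = (-9728 + 2*I*(24 - 425*I)/181201)*(139272415/45723) = -1354842053120/45723 + 278544830*I*(24 - 425*I)/8285053323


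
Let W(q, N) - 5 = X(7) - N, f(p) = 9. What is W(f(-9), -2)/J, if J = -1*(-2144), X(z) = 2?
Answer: 9/2144 ≈ 0.0041978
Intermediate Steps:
J = 2144
W(q, N) = 7 - N (W(q, N) = 5 + (2 - N) = 7 - N)
W(f(-9), -2)/J = (7 - 1*(-2))/2144 = (7 + 2)*(1/2144) = 9*(1/2144) = 9/2144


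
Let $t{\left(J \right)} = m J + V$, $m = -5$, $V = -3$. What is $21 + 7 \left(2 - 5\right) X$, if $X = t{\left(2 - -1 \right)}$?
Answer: $399$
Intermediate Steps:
$t{\left(J \right)} = -3 - 5 J$ ($t{\left(J \right)} = - 5 J - 3 = -3 - 5 J$)
$X = -18$ ($X = -3 - 5 \left(2 - -1\right) = -3 - 5 \left(2 + 1\right) = -3 - 15 = -18$)
$21 + 7 \left(2 - 5\right) X = 21 + 7 \left(2 - 5\right) \left(-18\right) = 21 + 7 \left(-3\right) \left(-18\right) = 21 - -378 = 21 + 378 = 399$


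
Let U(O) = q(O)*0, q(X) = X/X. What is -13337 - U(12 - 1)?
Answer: -13337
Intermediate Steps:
q(X) = 1
U(O) = 0 (U(O) = 1*0 = 0)
-13337 - U(12 - 1) = -13337 - 1*0 = -13337 + 0 = -13337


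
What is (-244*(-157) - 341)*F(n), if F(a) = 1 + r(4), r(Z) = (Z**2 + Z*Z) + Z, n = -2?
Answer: 1404779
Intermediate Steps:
r(Z) = Z + 2*Z**2 (r(Z) = (Z**2 + Z**2) + Z = 2*Z**2 + Z = Z + 2*Z**2)
F(a) = 37 (F(a) = 1 + 4*(1 + 2*4) = 1 + 4*(1 + 8) = 1 + 4*9 = 1 + 36 = 37)
(-244*(-157) - 341)*F(n) = (-244*(-157) - 341)*37 = (38308 - 341)*37 = 37967*37 = 1404779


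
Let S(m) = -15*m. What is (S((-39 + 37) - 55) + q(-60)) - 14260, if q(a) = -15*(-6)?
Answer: -13315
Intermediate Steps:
q(a) = 90
(S((-39 + 37) - 55) + q(-60)) - 14260 = (-15*((-39 + 37) - 55) + 90) - 14260 = (-15*(-2 - 55) + 90) - 14260 = (-15*(-57) + 90) - 14260 = (855 + 90) - 14260 = 945 - 14260 = -13315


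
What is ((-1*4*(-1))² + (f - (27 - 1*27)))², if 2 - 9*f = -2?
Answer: 21904/81 ≈ 270.42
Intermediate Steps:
f = 4/9 (f = 2/9 - ⅑*(-2) = 2/9 + 2/9 = 4/9 ≈ 0.44444)
((-1*4*(-1))² + (f - (27 - 1*27)))² = ((-1*4*(-1))² + (4/9 - (27 - 1*27)))² = ((-4*(-1))² + (4/9 - (27 - 27)))² = (4² + (4/9 - 1*0))² = (16 + (4/9 + 0))² = (16 + 4/9)² = (148/9)² = 21904/81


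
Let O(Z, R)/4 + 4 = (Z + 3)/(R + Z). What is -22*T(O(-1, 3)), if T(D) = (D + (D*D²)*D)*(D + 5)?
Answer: 3191496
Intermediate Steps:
O(Z, R) = -16 + 4*(3 + Z)/(R + Z) (O(Z, R) = -16 + 4*((Z + 3)/(R + Z)) = -16 + 4*((3 + Z)/(R + Z)) = -16 + 4*(3 + Z)/(R + Z))
T(D) = (5 + D)*(D + D⁴) (T(D) = (D + D³*D)*(5 + D) = (D + D⁴)*(5 + D) = (5 + D)*(D + D⁴))
-22*T(O(-1, 3)) = -22*4*(3 - 4*3 - 3*(-1))/(3 - 1)*(5 + 4*(3 - 4*3 - 3*(-1))/(3 - 1) + (4*(3 - 4*3 - 3*(-1))/(3 - 1))⁴ + 5*(4*(3 - 4*3 - 3*(-1))/(3 - 1))³) = -22*4*(3 - 12 + 3)/2*(5 + 4*(3 - 12 + 3)/2 + (4*(3 - 12 + 3)/2)⁴ + 5*(4*(3 - 12 + 3)/2)³) = -22*4*(½)*(-6)*(5 + 4*(½)*(-6) + (4*(½)*(-6))⁴ + 5*(4*(½)*(-6))³) = -(-264)*(5 - 12 + (-12)⁴ + 5*(-12)³) = -(-264)*(5 - 12 + 20736 + 5*(-1728)) = -(-264)*(5 - 12 + 20736 - 8640) = -(-264)*12089 = -22*(-145068) = 3191496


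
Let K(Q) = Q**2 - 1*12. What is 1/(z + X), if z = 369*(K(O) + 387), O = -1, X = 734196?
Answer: 1/872940 ≈ 1.1456e-6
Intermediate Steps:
K(Q) = -12 + Q**2 (K(Q) = Q**2 - 12 = -12 + Q**2)
z = 138744 (z = 369*((-12 + (-1)**2) + 387) = 369*((-12 + 1) + 387) = 369*(-11 + 387) = 369*376 = 138744)
1/(z + X) = 1/(138744 + 734196) = 1/872940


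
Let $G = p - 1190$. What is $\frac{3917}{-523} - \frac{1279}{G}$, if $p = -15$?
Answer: $- \frac{4051068}{630215} \approx -6.4281$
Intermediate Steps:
$G = -1205$ ($G = -15 - 1190 = -1205$)
$\frac{3917}{-523} - \frac{1279}{G} = \frac{3917}{-523} - \frac{1279}{-1205} = 3917 \left(- \frac{1}{523}\right) - - \frac{1279}{1205} = - \frac{3917}{523} + \frac{1279}{1205} = - \frac{4051068}{630215}$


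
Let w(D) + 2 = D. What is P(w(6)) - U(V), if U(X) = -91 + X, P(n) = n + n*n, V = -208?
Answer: 319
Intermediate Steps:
w(D) = -2 + D
P(n) = n + n²
P(w(6)) - U(V) = (-2 + 6)*(1 + (-2 + 6)) - (-91 - 208) = 4*(1 + 4) - 1*(-299) = 4*5 + 299 = 20 + 299 = 319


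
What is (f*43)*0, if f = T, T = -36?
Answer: 0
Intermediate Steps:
f = -36
(f*43)*0 = -36*43*0 = -1548*0 = 0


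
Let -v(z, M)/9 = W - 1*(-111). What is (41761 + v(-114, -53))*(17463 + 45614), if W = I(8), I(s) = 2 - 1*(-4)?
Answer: 2567738516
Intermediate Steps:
I(s) = 6 (I(s) = 2 + 4 = 6)
W = 6
v(z, M) = -1053 (v(z, M) = -9*(6 - 1*(-111)) = -9*(6 + 111) = -9*117 = -1053)
(41761 + v(-114, -53))*(17463 + 45614) = (41761 - 1053)*(17463 + 45614) = 40708*63077 = 2567738516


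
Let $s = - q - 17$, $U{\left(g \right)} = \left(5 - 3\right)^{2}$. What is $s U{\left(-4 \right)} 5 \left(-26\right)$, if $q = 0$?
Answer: $8840$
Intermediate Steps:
$U{\left(g \right)} = 4$ ($U{\left(g \right)} = 2^{2} = 4$)
$s = -17$ ($s = \left(-1\right) 0 - 17 = 0 - 17 = -17$)
$s U{\left(-4 \right)} 5 \left(-26\right) = - 17 \cdot 4 \cdot 5 \left(-26\right) = \left(-17\right) 20 \left(-26\right) = \left(-340\right) \left(-26\right) = 8840$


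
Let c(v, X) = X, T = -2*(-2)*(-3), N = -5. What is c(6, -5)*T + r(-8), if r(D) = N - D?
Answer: 63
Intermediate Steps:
T = -12 (T = 4*(-3) = -12)
r(D) = -5 - D
c(6, -5)*T + r(-8) = -5*(-12) + (-5 - 1*(-8)) = 60 + (-5 + 8) = 60 + 3 = 63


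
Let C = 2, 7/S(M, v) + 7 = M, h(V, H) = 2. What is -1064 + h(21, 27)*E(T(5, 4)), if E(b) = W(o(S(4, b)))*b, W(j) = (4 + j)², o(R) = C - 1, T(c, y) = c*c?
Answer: 186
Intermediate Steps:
S(M, v) = 7/(-7 + M)
T(c, y) = c²
o(R) = 1 (o(R) = 2 - 1 = 1)
E(b) = 25*b (E(b) = (4 + 1)²*b = 5²*b = 25*b)
-1064 + h(21, 27)*E(T(5, 4)) = -1064 + 2*(25*5²) = -1064 + 2*(25*25) = -1064 + 2*625 = -1064 + 1250 = 186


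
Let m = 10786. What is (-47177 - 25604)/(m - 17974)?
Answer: 72781/7188 ≈ 10.125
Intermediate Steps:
(-47177 - 25604)/(m - 17974) = (-47177 - 25604)/(10786 - 17974) = -72781/(-7188) = -72781*(-1/7188) = 72781/7188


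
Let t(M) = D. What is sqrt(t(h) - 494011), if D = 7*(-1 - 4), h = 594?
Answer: 3*I*sqrt(54894) ≈ 702.88*I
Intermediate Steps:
D = -35 (D = 7*(-5) = -35)
t(M) = -35
sqrt(t(h) - 494011) = sqrt(-35 - 494011) = sqrt(-494046) = 3*I*sqrt(54894)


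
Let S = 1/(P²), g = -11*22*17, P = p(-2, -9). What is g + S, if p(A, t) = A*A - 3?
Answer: -4113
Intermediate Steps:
p(A, t) = -3 + A² (p(A, t) = A² - 3 = -3 + A²)
P = 1 (P = -3 + (-2)² = -3 + 4 = 1)
g = -4114 (g = -242*17 = -4114)
S = 1 (S = 1/(1²) = 1/1 = 1)
g + S = -4114 + 1 = -4113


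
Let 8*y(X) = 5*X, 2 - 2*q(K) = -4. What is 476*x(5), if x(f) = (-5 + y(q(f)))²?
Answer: 74375/16 ≈ 4648.4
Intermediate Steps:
q(K) = 3 (q(K) = 1 - ½*(-4) = 1 + 2 = 3)
y(X) = 5*X/8 (y(X) = (5*X)/8 = 5*X/8)
x(f) = 625/64 (x(f) = (-5 + (5/8)*3)² = (-5 + 15/8)² = (-25/8)² = 625/64)
476*x(5) = 476*(625/64) = 74375/16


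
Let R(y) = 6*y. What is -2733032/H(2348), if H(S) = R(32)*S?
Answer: -341629/56352 ≈ -6.0624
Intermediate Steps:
H(S) = 192*S (H(S) = (6*32)*S = 192*S)
-2733032/H(2348) = -2733032/(192*2348) = -2733032/450816 = -2733032*1/450816 = -341629/56352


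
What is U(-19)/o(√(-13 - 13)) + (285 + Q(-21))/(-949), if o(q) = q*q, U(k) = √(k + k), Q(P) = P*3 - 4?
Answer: -218/949 - I*√38/26 ≈ -0.22972 - 0.23709*I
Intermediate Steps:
Q(P) = -4 + 3*P (Q(P) = 3*P - 4 = -4 + 3*P)
U(k) = √2*√k (U(k) = √(2*k) = √2*√k)
o(q) = q²
U(-19)/o(√(-13 - 13)) + (285 + Q(-21))/(-949) = (√2*√(-19))/((√(-13 - 13))²) + (285 + (-4 + 3*(-21)))/(-949) = (√2*(I*√19))/((√(-26))²) + (285 + (-4 - 63))*(-1/949) = (I*√38)/((I*√26)²) + (285 - 67)*(-1/949) = (I*√38)/(-26) + 218*(-1/949) = (I*√38)*(-1/26) - 218/949 = -I*√38/26 - 218/949 = -218/949 - I*√38/26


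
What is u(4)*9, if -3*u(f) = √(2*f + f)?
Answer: -6*√3 ≈ -10.392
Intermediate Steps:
u(f) = -√3*√f/3 (u(f) = -√(2*f + f)/3 = -√3*√f/3)
u(4)*9 = -√3*√4/3*9 = -⅓*√3*2*9 = -2*√3/3*9 = -6*√3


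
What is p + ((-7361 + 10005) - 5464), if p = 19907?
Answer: 17087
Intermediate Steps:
p + ((-7361 + 10005) - 5464) = 19907 + ((-7361 + 10005) - 5464) = 19907 + (2644 - 5464) = 19907 - 2820 = 17087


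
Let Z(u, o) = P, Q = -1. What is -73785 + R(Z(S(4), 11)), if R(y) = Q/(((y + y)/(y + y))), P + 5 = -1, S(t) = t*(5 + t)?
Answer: -73786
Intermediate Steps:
P = -6 (P = -5 - 1 = -6)
Z(u, o) = -6
R(y) = -1 (R(y) = -1/((y + y)/(y + y)) = -1/((2*y)/((2*y))) = -1/((2*y)*(1/(2*y))) = -1/1 = -1*1 = -1)
-73785 + R(Z(S(4), 11)) = -73785 - 1 = -73786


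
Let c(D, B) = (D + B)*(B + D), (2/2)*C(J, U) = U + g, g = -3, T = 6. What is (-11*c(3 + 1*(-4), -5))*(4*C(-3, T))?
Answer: -4752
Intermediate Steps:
C(J, U) = -3 + U (C(J, U) = U - 3 = -3 + U)
c(D, B) = (B + D)**2 (c(D, B) = (B + D)*(B + D) = (B + D)**2)
(-11*c(3 + 1*(-4), -5))*(4*C(-3, T)) = (-11*(-5 + (3 + 1*(-4)))**2)*(4*(-3 + 6)) = (-11*(-5 + (3 - 4))**2)*(4*3) = -11*(-5 - 1)**2*12 = -11*(-6)**2*12 = -11*36*12 = -396*12 = -4752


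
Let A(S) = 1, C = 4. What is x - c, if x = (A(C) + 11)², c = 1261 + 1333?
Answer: -2450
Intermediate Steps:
c = 2594
x = 144 (x = (1 + 11)² = 12² = 144)
x - c = 144 - 1*2594 = 144 - 2594 = -2450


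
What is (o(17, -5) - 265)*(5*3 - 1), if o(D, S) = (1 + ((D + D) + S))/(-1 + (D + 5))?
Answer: -3690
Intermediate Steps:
o(D, S) = (1 + S + 2*D)/(4 + D) (o(D, S) = (1 + (2*D + S))/(-1 + (5 + D)) = (1 + (S + 2*D))/(4 + D) = (1 + S + 2*D)/(4 + D))
(o(17, -5) - 265)*(5*3 - 1) = ((1 - 5 + 2*17)/(4 + 17) - 265)*(5*3 - 1) = ((1 - 5 + 34)/21 - 265)*(15 - 1) = ((1/21)*30 - 265)*14 = (10/7 - 265)*14 = -1845/7*14 = -3690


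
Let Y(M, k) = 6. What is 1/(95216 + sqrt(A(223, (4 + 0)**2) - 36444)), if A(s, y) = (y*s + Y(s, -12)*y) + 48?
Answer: 23804/2266529847 - 7*I*sqrt(167)/4533059694 ≈ 1.0502e-5 - 1.9956e-8*I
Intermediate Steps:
A(s, y) = 48 + 6*y + s*y (A(s, y) = (y*s + 6*y) + 48 = (s*y + 6*y) + 48 = (6*y + s*y) + 48 = 48 + 6*y + s*y)
1/(95216 + sqrt(A(223, (4 + 0)**2) - 36444)) = 1/(95216 + sqrt((48 + 6*(4 + 0)**2 + 223*(4 + 0)**2) - 36444)) = 1/(95216 + sqrt((48 + 6*4**2 + 223*4**2) - 36444)) = 1/(95216 + sqrt((48 + 6*16 + 223*16) - 36444)) = 1/(95216 + sqrt((48 + 96 + 3568) - 36444)) = 1/(95216 + sqrt(3712 - 36444)) = 1/(95216 + sqrt(-32732)) = 1/(95216 + 14*I*sqrt(167))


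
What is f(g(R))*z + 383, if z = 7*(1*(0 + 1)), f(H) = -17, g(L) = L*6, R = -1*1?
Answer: 264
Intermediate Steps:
R = -1
g(L) = 6*L
z = 7 (z = 7*(1*1) = 7*1 = 7)
f(g(R))*z + 383 = -17*7 + 383 = -119 + 383 = 264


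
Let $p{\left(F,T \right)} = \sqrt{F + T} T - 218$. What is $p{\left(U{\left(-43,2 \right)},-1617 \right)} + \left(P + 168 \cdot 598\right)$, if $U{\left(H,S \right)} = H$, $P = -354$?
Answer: $99892 - 3234 i \sqrt{415} \approx 99892.0 - 65882.0 i$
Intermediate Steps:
$p{\left(F,T \right)} = -218 + T \sqrt{F + T}$ ($p{\left(F,T \right)} = T \sqrt{F + T} - 218 = -218 + T \sqrt{F + T}$)
$p{\left(U{\left(-43,2 \right)},-1617 \right)} + \left(P + 168 \cdot 598\right) = \left(-218 - 1617 \sqrt{-43 - 1617}\right) + \left(-354 + 168 \cdot 598\right) = \left(-218 - 1617 \sqrt{-1660}\right) + \left(-354 + 100464\right) = \left(-218 - 1617 \cdot 2 i \sqrt{415}\right) + 100110 = \left(-218 - 3234 i \sqrt{415}\right) + 100110 = 99892 - 3234 i \sqrt{415}$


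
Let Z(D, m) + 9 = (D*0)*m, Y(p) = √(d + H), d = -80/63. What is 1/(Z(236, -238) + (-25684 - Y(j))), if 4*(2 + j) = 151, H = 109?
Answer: -1618659/41588198900 + 3*√47509/41588198900 ≈ -3.8905e-5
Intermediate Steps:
j = 143/4 (j = -2 + (¼)*151 = -2 + 151/4 = 143/4 ≈ 35.750)
d = -80/63 (d = -80*1/63 = -80/63 ≈ -1.2698)
Y(p) = √47509/21 (Y(p) = √(-80/63 + 109) = √(6787/63) = √47509/21)
Z(D, m) = -9 (Z(D, m) = -9 + (D*0)*m = -9 + 0*m = -9 + 0 = -9)
1/(Z(236, -238) + (-25684 - Y(j))) = 1/(-9 + (-25684 - √47509/21)) = 1/(-25693 - √47509/21)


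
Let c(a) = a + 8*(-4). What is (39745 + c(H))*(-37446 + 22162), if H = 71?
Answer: -608058656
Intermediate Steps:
c(a) = -32 + a (c(a) = a - 32 = -32 + a)
(39745 + c(H))*(-37446 + 22162) = (39745 + (-32 + 71))*(-37446 + 22162) = (39745 + 39)*(-15284) = 39784*(-15284) = -608058656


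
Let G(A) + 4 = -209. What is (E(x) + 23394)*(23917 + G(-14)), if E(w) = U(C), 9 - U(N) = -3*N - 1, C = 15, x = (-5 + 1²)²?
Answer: 555835096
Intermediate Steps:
G(A) = -213 (G(A) = -4 - 209 = -213)
x = 16 (x = (-5 + 1)² = (-4)² = 16)
U(N) = 10 + 3*N (U(N) = 9 - (-3*N - 1) = 9 - (-1 - 3*N) = 9 + (1 + 3*N) = 10 + 3*N)
E(w) = 55 (E(w) = 10 + 3*15 = 10 + 45 = 55)
(E(x) + 23394)*(23917 + G(-14)) = (55 + 23394)*(23917 - 213) = 23449*23704 = 555835096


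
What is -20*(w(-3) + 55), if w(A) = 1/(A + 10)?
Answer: -7720/7 ≈ -1102.9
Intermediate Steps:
w(A) = 1/(10 + A)
-20*(w(-3) + 55) = -20*(1/(10 - 3) + 55) = -20*(1/7 + 55) = -20*(⅐ + 55) = -20*386/7 = -7720/7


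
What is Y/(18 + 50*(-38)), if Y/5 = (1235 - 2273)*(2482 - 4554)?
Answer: -5376840/941 ≈ -5714.0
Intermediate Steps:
Y = 10753680 (Y = 5*((1235 - 2273)*(2482 - 4554)) = 5*(-1038*(-2072)) = 5*2150736 = 10753680)
Y/(18 + 50*(-38)) = 10753680/(18 + 50*(-38)) = 10753680/(18 - 1900) = 10753680/(-1882) = 10753680*(-1/1882) = -5376840/941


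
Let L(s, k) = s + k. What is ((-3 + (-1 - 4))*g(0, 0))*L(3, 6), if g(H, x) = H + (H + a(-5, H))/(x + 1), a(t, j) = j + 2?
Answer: -144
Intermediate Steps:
a(t, j) = 2 + j
g(H, x) = H + (2 + 2*H)/(1 + x) (g(H, x) = H + (H + (2 + H))/(x + 1) = H + (2 + 2*H)/(1 + x))
L(s, k) = k + s
((-3 + (-1 - 4))*g(0, 0))*L(3, 6) = ((-3 + (-1 - 4))*((2 + 3*0 + 0*0)/(1 + 0)))*(6 + 3) = ((-3 - 5)*((2 + 0 + 0)/1))*9 = -8*2*9 = -16*9 = -144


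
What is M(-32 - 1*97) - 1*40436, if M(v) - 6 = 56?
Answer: -40374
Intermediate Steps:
M(v) = 62 (M(v) = 6 + 56 = 62)
M(-32 - 1*97) - 1*40436 = 62 - 1*40436 = 62 - 40436 = -40374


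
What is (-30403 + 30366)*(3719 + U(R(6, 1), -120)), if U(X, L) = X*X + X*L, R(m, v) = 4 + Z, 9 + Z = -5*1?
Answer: -185703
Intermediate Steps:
Z = -14 (Z = -9 - 5*1 = -9 - 5 = -14)
R(m, v) = -10 (R(m, v) = 4 - 14 = -10)
U(X, L) = X² + L*X
(-30403 + 30366)*(3719 + U(R(6, 1), -120)) = (-30403 + 30366)*(3719 - 10*(-120 - 10)) = -37*(3719 - 10*(-130)) = -37*(3719 + 1300) = -37*5019 = -185703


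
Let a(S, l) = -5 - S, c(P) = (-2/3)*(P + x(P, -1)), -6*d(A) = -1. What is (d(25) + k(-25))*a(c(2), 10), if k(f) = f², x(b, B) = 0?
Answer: -41261/18 ≈ -2292.3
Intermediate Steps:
d(A) = ⅙ (d(A) = -⅙*(-1) = ⅙)
c(P) = -2*P/3 (c(P) = (-2/3)*(P + 0) = (-2*⅓)*P = -2*P/3)
(d(25) + k(-25))*a(c(2), 10) = (⅙ + (-25)²)*(-5 - (-2)*2/3) = (⅙ + 625)*(-5 - 1*(-4/3)) = 3751*(-5 + 4/3)/6 = (3751/6)*(-11/3) = -41261/18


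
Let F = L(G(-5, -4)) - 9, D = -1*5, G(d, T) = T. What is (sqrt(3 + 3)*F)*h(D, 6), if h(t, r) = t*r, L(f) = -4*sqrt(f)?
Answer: sqrt(6)*(270 + 240*I) ≈ 661.36 + 587.88*I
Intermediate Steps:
D = -5
F = -9 - 8*I (F = -8*I - 9 = -9 - 8*I ≈ -9.0 - 8.0*I)
h(t, r) = r*t
(sqrt(3 + 3)*F)*h(D, 6) = (sqrt(3 + 3)*(-9 - 8*I))*(6*(-5)) = (sqrt(6)*(-9 - 8*I))*(-30) = -30*sqrt(6)*(-9 - 8*I)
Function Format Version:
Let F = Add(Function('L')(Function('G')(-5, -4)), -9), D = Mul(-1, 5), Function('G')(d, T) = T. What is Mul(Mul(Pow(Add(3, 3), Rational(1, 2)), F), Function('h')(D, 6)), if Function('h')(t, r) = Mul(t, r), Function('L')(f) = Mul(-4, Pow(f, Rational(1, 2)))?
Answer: Mul(Pow(6, Rational(1, 2)), Add(270, Mul(240, I))) ≈ Add(661.36, Mul(587.88, I))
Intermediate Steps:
D = -5
F = Add(-9, Mul(-8, I)) (F = Add(Mul(-4, Pow(-4, Rational(1, 2))), -9) = Add(Mul(-4, Mul(2, I)), -9) = Add(Mul(-8, I), -9) = Add(-9, Mul(-8, I)) ≈ Add(-9.0000, Mul(-8.0000, I)))
Function('h')(t, r) = Mul(r, t)
Mul(Mul(Pow(Add(3, 3), Rational(1, 2)), F), Function('h')(D, 6)) = Mul(Mul(Pow(Add(3, 3), Rational(1, 2)), Add(-9, Mul(-8, I))), Mul(6, -5)) = Mul(Mul(Pow(6, Rational(1, 2)), Add(-9, Mul(-8, I))), -30) = Mul(-30, Pow(6, Rational(1, 2)), Add(-9, Mul(-8, I)))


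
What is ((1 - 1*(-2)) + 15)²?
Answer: 324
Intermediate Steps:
((1 - 1*(-2)) + 15)² = ((1 + 2) + 15)² = (3 + 15)² = 18² = 324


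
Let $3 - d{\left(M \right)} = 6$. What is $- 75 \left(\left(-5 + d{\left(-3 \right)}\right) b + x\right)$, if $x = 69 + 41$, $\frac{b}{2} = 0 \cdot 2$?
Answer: $-8250$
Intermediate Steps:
$b = 0$ ($b = 2 \cdot 0 \cdot 2 = 2 \cdot 0 = 0$)
$d{\left(M \right)} = -3$ ($d{\left(M \right)} = 3 - 6 = -3$)
$x = 110$
$- 75 \left(\left(-5 + d{\left(-3 \right)}\right) b + x\right) = - 75 \left(\left(-5 - 3\right) 0 + 110\right) = - 75 \left(\left(-8\right) 0 + 110\right) = - 75 \left(0 + 110\right) = \left(-75\right) 110 = -8250$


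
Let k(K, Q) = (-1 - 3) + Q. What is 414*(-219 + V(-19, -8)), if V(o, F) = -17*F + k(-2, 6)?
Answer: -33534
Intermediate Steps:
k(K, Q) = -4 + Q
V(o, F) = 2 - 17*F (V(o, F) = -17*F + (-4 + 6) = -17*F + 2 = 2 - 17*F)
414*(-219 + V(-19, -8)) = 414*(-219 + (2 - 17*(-8))) = 414*(-219 + (2 + 136)) = 414*(-219 + 138) = 414*(-81) = -33534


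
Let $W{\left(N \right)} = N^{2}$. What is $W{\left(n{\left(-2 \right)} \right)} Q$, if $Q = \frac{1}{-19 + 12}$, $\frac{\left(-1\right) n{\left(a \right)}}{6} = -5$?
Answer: $- \frac{900}{7} \approx -128.57$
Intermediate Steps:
$n{\left(a \right)} = 30$ ($n{\left(a \right)} = \left(-6\right) \left(-5\right) = 30$)
$Q = - \frac{1}{7}$ ($Q = \frac{1}{-7} = - \frac{1}{7} \approx -0.14286$)
$W{\left(n{\left(-2 \right)} \right)} Q = 30^{2} \left(- \frac{1}{7}\right) = 900 \left(- \frac{1}{7}\right) = - \frac{900}{7}$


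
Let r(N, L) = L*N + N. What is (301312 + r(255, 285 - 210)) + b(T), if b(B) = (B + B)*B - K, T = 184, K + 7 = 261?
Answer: 388150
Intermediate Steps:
K = 254 (K = -7 + 261 = 254)
r(N, L) = N + L*N
b(B) = -254 + 2*B² (b(B) = (B + B)*B - 1*254 = (2*B)*B - 254 = 2*B² - 254 = -254 + 2*B²)
(301312 + r(255, 285 - 210)) + b(T) = (301312 + 255*(1 + (285 - 210))) + (-254 + 2*184²) = (301312 + 255*(1 + 75)) + (-254 + 2*33856) = (301312 + 255*76) + (-254 + 67712) = (301312 + 19380) + 67458 = 320692 + 67458 = 388150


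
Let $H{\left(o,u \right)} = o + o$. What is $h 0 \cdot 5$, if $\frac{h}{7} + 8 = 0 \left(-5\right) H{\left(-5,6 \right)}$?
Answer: $0$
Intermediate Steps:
$H{\left(o,u \right)} = 2 o$
$h = -56$ ($h = -56 + 7 \cdot 0 \left(-5\right) 2 \left(-5\right) = -56 + 7 \cdot 0 \left(-10\right) = -56 + 7 \cdot 0 = -56 + 0 = -56$)
$h 0 \cdot 5 = \left(-56\right) 0 \cdot 5 = 0 \cdot 5 = 0$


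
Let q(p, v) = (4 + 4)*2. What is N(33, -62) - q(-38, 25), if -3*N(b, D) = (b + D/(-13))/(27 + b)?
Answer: -37931/2340 ≈ -16.210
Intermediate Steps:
q(p, v) = 16 (q(p, v) = 8*2 = 16)
N(b, D) = -(b - D/13)/(3*(27 + b)) (N(b, D) = -(b + D/(-13))/(3*(27 + b)) = -(b + D*(-1/13))/(3*(27 + b)) = -(b - D/13)/(3*(27 + b)))
N(33, -62) - q(-38, 25) = (-62 - 13*33)/(39*(27 + 33)) - 1*16 = (1/39)*(-62 - 429)/60 - 16 = (1/39)*(1/60)*(-491) - 16 = -491/2340 - 16 = -37931/2340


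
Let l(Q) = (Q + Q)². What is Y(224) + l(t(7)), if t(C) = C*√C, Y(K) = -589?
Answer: 783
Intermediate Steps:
t(C) = C^(3/2)
l(Q) = 4*Q² (l(Q) = (2*Q)² = 4*Q²)
Y(224) + l(t(7)) = -589 + 4*(7^(3/2))² = -589 + 4*(7*√7)² = -589 + 4*343 = -589 + 1372 = 783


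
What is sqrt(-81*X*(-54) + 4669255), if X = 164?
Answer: sqrt(5386591) ≈ 2320.9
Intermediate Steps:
sqrt(-81*X*(-54) + 4669255) = sqrt(-81*164*(-54) + 4669255) = sqrt(-13284*(-54) + 4669255) = sqrt(717336 + 4669255) = sqrt(5386591)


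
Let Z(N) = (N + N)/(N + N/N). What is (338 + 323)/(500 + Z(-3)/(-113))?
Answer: 74693/56497 ≈ 1.3221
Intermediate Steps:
Z(N) = 2*N/(1 + N) (Z(N) = (2*N)/(N + 1) = (2*N)/(1 + N) = 2*N/(1 + N))
(338 + 323)/(500 + Z(-3)/(-113)) = (338 + 323)/(500 + (2*(-3)/(1 - 3))/(-113)) = 661/(500 + (2*(-3)/(-2))*(-1/113)) = 661/(500 + (2*(-3)*(-½))*(-1/113)) = 661/(500 + 3*(-1/113)) = 661/(500 - 3/113) = 661/(56497/113) = 661*(113/56497) = 74693/56497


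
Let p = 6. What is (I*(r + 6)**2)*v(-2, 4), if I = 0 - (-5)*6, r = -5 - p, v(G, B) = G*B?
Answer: -6000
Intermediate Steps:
v(G, B) = B*G
r = -11 (r = -5 - 1*6 = -5 - 6 = -11)
I = 30 (I = 0 - 1*(-30) = 0 + 30 = 30)
(I*(r + 6)**2)*v(-2, 4) = (30*(-11 + 6)**2)*(4*(-2)) = (30*(-5)**2)*(-8) = (30*25)*(-8) = 750*(-8) = -6000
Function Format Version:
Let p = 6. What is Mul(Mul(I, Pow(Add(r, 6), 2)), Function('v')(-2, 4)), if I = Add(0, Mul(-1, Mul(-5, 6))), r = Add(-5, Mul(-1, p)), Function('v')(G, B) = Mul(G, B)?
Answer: -6000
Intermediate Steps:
Function('v')(G, B) = Mul(B, G)
r = -11 (r = Add(-5, Mul(-1, 6)) = Add(-5, -6) = -11)
I = 30 (I = Add(0, Mul(-1, -30)) = Add(0, 30) = 30)
Mul(Mul(I, Pow(Add(r, 6), 2)), Function('v')(-2, 4)) = Mul(Mul(30, Pow(Add(-11, 6), 2)), Mul(4, -2)) = Mul(Mul(30, Pow(-5, 2)), -8) = Mul(Mul(30, 25), -8) = Mul(750, -8) = -6000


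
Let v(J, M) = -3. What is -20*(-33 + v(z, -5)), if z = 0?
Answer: 720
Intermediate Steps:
-20*(-33 + v(z, -5)) = -20*(-33 - 3) = -20*(-36) = 720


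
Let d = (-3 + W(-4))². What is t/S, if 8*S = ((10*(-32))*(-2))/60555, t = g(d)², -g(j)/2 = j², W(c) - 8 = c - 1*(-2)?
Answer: 79460271/4 ≈ 1.9865e+7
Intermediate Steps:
W(c) = 10 + c (W(c) = 8 + (c - 1*(-2)) = 8 + (c + 2) = 8 + (2 + c) = 10 + c)
d = 9 (d = (-3 + (10 - 4))² = (-3 + 6)² = 3² = 9)
g(j) = -2*j²
t = 26244 (t = (-2*9²)² = (-2*81)² = (-162)² = 26244)
S = 16/12111 (S = (((10*(-32))*(-2))/60555)/8 = (-320*(-2)*(1/60555))/8 = (640*(1/60555))/8 = (⅛)*(128/12111) = 16/12111 ≈ 0.0013211)
t/S = 26244/(16/12111) = 26244*(12111/16) = 79460271/4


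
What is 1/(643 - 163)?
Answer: 1/480 ≈ 0.0020833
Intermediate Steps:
1/(643 - 163) = 1/480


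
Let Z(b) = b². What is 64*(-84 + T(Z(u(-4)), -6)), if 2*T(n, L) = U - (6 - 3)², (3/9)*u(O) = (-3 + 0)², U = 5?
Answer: -5504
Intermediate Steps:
u(O) = 27 (u(O) = 3*(-3 + 0)² = 3*(-3)² = 3*9 = 27)
T(n, L) = -2 (T(n, L) = (5 - (6 - 3)²)/2 = (5 - 1*3²)/2 = (5 - 1*9)/2 = (5 - 9)/2 = (½)*(-4) = -2)
64*(-84 + T(Z(u(-4)), -6)) = 64*(-84 - 2) = 64*(-86) = -5504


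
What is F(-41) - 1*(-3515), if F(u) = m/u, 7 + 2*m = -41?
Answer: 144139/41 ≈ 3515.6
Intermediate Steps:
m = -24 (m = -7/2 + (1/2)*(-41) = -7/2 - 41/2 = -24)
F(u) = -24/u
F(-41) - 1*(-3515) = -24/(-41) - 1*(-3515) = -24*(-1/41) + 3515 = 24/41 + 3515 = 144139/41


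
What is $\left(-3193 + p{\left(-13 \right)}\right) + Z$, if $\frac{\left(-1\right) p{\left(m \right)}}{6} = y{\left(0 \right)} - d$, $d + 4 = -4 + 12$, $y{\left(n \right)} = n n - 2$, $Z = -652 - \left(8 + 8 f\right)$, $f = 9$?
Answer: $-3889$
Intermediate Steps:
$Z = -732$ ($Z = -652 - 80 = -732$)
$y{\left(n \right)} = -2 + n^{2}$ ($y{\left(n \right)} = n^{2} - 2 = -2 + n^{2}$)
$d = 4$ ($d = -4 + \left(-4 + 12\right) = -4 + 8 = 4$)
$p{\left(m \right)} = 36$ ($p{\left(m \right)} = - 6 \left(\left(-2 + 0^{2}\right) - 4\right) = - 6 \left(\left(-2 + 0\right) - 4\right) = - 6 \left(-2 - 4\right) = \left(-6\right) \left(-6\right) = 36$)
$\left(-3193 + p{\left(-13 \right)}\right) + Z = \left(-3193 + 36\right) - 732 = -3157 - 732 = -3889$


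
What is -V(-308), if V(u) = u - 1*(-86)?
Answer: 222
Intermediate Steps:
V(u) = 86 + u (V(u) = u + 86 = 86 + u)
-V(-308) = -(86 - 308) = -1*(-222) = 222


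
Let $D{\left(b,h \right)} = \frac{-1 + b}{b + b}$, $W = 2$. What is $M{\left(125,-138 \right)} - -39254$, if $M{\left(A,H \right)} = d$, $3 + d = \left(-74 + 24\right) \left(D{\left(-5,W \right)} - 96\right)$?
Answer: $44021$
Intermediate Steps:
$D{\left(b,h \right)} = \frac{-1 + b}{2 b}$
$d = 4767$ ($d = -3 + \left(-74 + 24\right) \left(\frac{-1 - 5}{2 \left(-5\right)} - 96\right) = -3 - 50 \left(\frac{1}{2} \left(- \frac{1}{5}\right) \left(-6\right) - 96\right) = -3 - 50 \left(\frac{3}{5} - 96\right) = -3 - -4770 = -3 + 4770 = 4767$)
$M{\left(A,H \right)} = 4767$
$M{\left(125,-138 \right)} - -39254 = 4767 - -39254 = 4767 + 39254 = 44021$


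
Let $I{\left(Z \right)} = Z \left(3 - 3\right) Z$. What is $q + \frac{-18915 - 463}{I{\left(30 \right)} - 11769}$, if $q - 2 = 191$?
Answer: $\frac{2290795}{11769} \approx 194.65$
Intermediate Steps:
$I{\left(Z \right)} = 0$ ($I{\left(Z \right)} = Z 0 Z = 0 Z = 0$)
$q = 193$ ($q = 2 + 191 = 193$)
$q + \frac{-18915 - 463}{I{\left(30 \right)} - 11769} = 193 + \frac{-18915 - 463}{0 - 11769} = 193 + \frac{-18915 - 463}{-11769} = 193 - - \frac{19378}{11769} = 193 + \frac{19378}{11769} = \frac{2290795}{11769}$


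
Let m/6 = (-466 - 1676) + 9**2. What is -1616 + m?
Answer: -13982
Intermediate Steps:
m = -12366 (m = 6*((-466 - 1676) + 9**2) = 6*(-2142 + 81) = 6*(-2061) = -12366)
-1616 + m = -1616 - 12366 = -13982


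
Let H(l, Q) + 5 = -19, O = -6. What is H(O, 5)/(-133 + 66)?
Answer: 24/67 ≈ 0.35821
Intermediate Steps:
H(l, Q) = -24 (H(l, Q) = -5 - 19 = -24)
H(O, 5)/(-133 + 66) = -24/(-133 + 66) = -24/(-67) = -1/67*(-24) = 24/67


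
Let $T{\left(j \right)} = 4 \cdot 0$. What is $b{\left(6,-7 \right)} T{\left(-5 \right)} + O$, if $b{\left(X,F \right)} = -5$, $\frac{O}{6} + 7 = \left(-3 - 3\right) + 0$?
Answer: $-78$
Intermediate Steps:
$O = -78$ ($O = -42 + 6 \left(\left(-3 - 3\right) + 0\right) = -42 + 6 \left(-6 + 0\right) = -42 + 6 \left(-6\right) = -42 - 36 = -78$)
$T{\left(j \right)} = 0$
$b{\left(6,-7 \right)} T{\left(-5 \right)} + O = \left(-5\right) 0 - 78 = 0 - 78 = -78$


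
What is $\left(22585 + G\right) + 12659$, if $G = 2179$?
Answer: $37423$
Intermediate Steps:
$\left(22585 + G\right) + 12659 = \left(22585 + 2179\right) + 12659 = 24764 + 12659 = 37423$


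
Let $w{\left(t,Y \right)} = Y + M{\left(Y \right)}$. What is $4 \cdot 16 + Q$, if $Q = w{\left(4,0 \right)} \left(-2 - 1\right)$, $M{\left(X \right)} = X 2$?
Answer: $64$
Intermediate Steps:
$M{\left(X \right)} = 2 X$
$w{\left(t,Y \right)} = 3 Y$ ($w{\left(t,Y \right)} = Y + 2 Y = 3 Y$)
$Q = 0$ ($Q = 3 \cdot 0 \left(-2 - 1\right) = 0 \left(-3\right) = 0$)
$4 \cdot 16 + Q = 4 \cdot 16 + 0 = 64 + 0 = 64$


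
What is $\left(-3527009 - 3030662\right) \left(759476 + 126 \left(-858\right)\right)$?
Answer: $-4271457043928$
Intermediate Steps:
$\left(-3527009 - 3030662\right) \left(759476 + 126 \left(-858\right)\right) = - 6557671 \left(759476 - 108108\right) = \left(-6557671\right) 651368 = -4271457043928$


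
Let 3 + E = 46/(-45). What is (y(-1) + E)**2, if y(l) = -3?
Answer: 99856/2025 ≈ 49.312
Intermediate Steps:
E = -181/45 (E = -3 + 46/(-45) = -3 + 46*(-1/45) = -3 - 46/45 = -181/45 ≈ -4.0222)
(y(-1) + E)**2 = (-3 - 181/45)**2 = (-316/45)**2 = 99856/2025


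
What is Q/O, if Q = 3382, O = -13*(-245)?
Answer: 3382/3185 ≈ 1.0619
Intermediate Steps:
O = 3185
Q/O = 3382/3185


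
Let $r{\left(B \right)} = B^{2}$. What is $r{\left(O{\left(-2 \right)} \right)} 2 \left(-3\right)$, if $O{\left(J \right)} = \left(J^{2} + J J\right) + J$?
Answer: $-216$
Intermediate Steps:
$O{\left(J \right)} = J + 2 J^{2}$ ($O{\left(J \right)} = \left(J^{2} + J^{2}\right) + J = 2 J^{2} + J = J + 2 J^{2}$)
$r{\left(O{\left(-2 \right)} \right)} 2 \left(-3\right) = \left(- 2 \left(1 + 2 \left(-2\right)\right)\right)^{2} \cdot 2 \left(-3\right) = \left(- 2 \left(1 - 4\right)\right)^{2} \cdot 2 \left(-3\right) = \left(\left(-2\right) \left(-3\right)\right)^{2} \cdot 2 \left(-3\right) = 6^{2} \cdot 2 \left(-3\right) = 36 \cdot 2 \left(-3\right) = 72 \left(-3\right) = -216$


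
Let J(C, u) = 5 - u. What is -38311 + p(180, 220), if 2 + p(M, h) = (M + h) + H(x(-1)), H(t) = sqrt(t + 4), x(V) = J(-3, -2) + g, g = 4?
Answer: -37913 + sqrt(15) ≈ -37909.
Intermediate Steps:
x(V) = 11 (x(V) = (5 - 1*(-2)) + 4 = (5 + 2) + 4 = 7 + 4 = 11)
H(t) = sqrt(4 + t)
p(M, h) = -2 + M + h + sqrt(15) (p(M, h) = -2 + ((M + h) + sqrt(4 + 11)) = -2 + ((M + h) + sqrt(15)) = -2 + (M + h + sqrt(15)) = -2 + M + h + sqrt(15))
-38311 + p(180, 220) = -38311 + (-2 + 180 + 220 + sqrt(15)) = -38311 + (398 + sqrt(15)) = -37913 + sqrt(15)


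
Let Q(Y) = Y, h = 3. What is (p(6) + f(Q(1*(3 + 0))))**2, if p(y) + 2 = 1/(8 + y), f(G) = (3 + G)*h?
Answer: 50625/196 ≈ 258.29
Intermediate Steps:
f(G) = 9 + 3*G (f(G) = (3 + G)*3 = 9 + 3*G)
p(y) = -2 + 1/(8 + y)
(p(6) + f(Q(1*(3 + 0))))**2 = ((-15 - 2*6)/(8 + 6) + (9 + 3*(1*(3 + 0))))**2 = ((-15 - 12)/14 + (9 + 3*(1*3)))**2 = ((1/14)*(-27) + (9 + 3*3))**2 = (-27/14 + (9 + 9))**2 = (-27/14 + 18)**2 = (225/14)**2 = 50625/196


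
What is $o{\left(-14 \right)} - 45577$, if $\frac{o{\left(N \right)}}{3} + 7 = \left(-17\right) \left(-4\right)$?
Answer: $-45394$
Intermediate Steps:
$o{\left(N \right)} = 183$ ($o{\left(N \right)} = -21 + 3 \left(\left(-17\right) \left(-4\right)\right) = -21 + 3 \cdot 68 = -21 + 204 = 183$)
$o{\left(-14 \right)} - 45577 = 183 - 45577 = -45394$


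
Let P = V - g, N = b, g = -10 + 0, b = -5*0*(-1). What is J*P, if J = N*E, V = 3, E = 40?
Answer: 0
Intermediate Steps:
b = 0 (b = 0*(-1) = 0)
g = -10
N = 0
J = 0 (J = 0*40 = 0)
P = 13 (P = 3 - 1*(-10) = 3 + 10 = 13)
J*P = 0*13 = 0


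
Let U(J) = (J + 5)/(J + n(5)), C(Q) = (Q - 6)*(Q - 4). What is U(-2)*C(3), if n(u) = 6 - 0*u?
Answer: 9/4 ≈ 2.2500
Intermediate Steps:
n(u) = 6 (n(u) = 6 - 1*0 = 6 + 0 = 6)
C(Q) = (-6 + Q)*(-4 + Q)
U(J) = (5 + J)/(6 + J) (U(J) = (J + 5)/(J + 6) = (5 + J)/(6 + J))
U(-2)*C(3) = ((5 - 2)/(6 - 2))*(24 + 3² - 10*3) = (3/4)*(24 + 9 - 30) = ((¼)*3)*3 = (¾)*3 = 9/4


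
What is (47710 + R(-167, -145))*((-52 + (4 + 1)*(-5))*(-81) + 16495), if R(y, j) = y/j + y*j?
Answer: 237078665744/145 ≈ 1.6350e+9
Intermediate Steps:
R(y, j) = j*y + y/j (R(y, j) = y/j + j*y = j*y + y/j)
(47710 + R(-167, -145))*((-52 + (4 + 1)*(-5))*(-81) + 16495) = (47710 + (-145*(-167) - 167/(-145)))*((-52 + (4 + 1)*(-5))*(-81) + 16495) = (47710 + (24215 - 167*(-1/145)))*((-52 + 5*(-5))*(-81) + 16495) = (47710 + (24215 + 167/145))*((-52 - 25)*(-81) + 16495) = (47710 + 3511342/145)*(-77*(-81) + 16495) = 10429292*(6237 + 16495)/145 = (10429292/145)*22732 = 237078665744/145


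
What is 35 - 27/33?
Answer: 376/11 ≈ 34.182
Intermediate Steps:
35 - 27/33 = 35 + (1/33)*(-27) = 35 - 9/11 = 376/11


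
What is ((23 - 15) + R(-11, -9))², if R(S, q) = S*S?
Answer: 16641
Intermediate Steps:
R(S, q) = S²
((23 - 15) + R(-11, -9))² = ((23 - 15) + (-11)²)² = (8 + 121)² = 129² = 16641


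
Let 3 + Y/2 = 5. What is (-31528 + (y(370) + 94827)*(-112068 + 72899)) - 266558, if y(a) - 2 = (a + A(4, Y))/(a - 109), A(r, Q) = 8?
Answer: -107726645521/29 ≈ -3.7147e+9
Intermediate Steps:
Y = 4 (Y = -6 + 2*5 = -6 + 10 = 4)
y(a) = 2 + (8 + a)/(-109 + a) (y(a) = 2 + (a + 8)/(a - 109) = 2 + (8 + a)/(-109 + a))
(-31528 + (y(370) + 94827)*(-112068 + 72899)) - 266558 = (-31528 + (3*(-70 + 370)/(-109 + 370) + 94827)*(-112068 + 72899)) - 266558 = (-31528 + (3*300/261 + 94827)*(-39169)) - 266558 = (-31528 + (3*(1/261)*300 + 94827)*(-39169)) - 266558 = (-31528 + (100/29 + 94827)*(-39169)) - 266558 = (-31528 + (2750083/29)*(-39169)) - 266558 = (-31528 - 107718001027/29) - 266558 = -107718915339/29 - 266558 = -107726645521/29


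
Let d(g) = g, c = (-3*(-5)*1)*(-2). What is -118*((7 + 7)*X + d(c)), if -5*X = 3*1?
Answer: 22656/5 ≈ 4531.2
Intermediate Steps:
c = -30 (c = (15*1)*(-2) = 15*(-2) = -30)
X = -⅗ (X = -3/5 = -⅕*3 = -⅗ ≈ -0.60000)
-118*((7 + 7)*X + d(c)) = -118*((7 + 7)*(-⅗) - 30) = -118*(14*(-⅗) - 30) = -118*(-42/5 - 30) = -118*(-192/5) = 22656/5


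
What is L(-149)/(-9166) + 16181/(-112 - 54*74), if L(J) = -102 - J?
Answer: -74254061/18826964 ≈ -3.9440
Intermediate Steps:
L(-149)/(-9166) + 16181/(-112 - 54*74) = (-102 - 1*(-149))/(-9166) + 16181/(-112 - 54*74) = (-102 + 149)*(-1/9166) + 16181/(-112 - 3996) = 47*(-1/9166) + 16181/(-4108) = -47/9166 + 16181*(-1/4108) = -47/9166 - 16181/4108 = -74254061/18826964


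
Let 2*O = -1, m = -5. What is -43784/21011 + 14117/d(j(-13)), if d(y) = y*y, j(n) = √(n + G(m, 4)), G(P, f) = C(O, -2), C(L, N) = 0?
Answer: -297181479/273143 ≈ -1088.0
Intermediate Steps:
O = -½ (O = (½)*(-1) = -½ ≈ -0.50000)
G(P, f) = 0
j(n) = √n (j(n) = √(n + 0) = √n)
d(y) = y²
-43784/21011 + 14117/d(j(-13)) = -43784/21011 + 14117/((√(-13))²) = -43784*1/21011 + 14117/((I*√13)²) = -43784/21011 + 14117/(-13) = -43784/21011 + 14117*(-1/13) = -43784/21011 - 14117/13 = -297181479/273143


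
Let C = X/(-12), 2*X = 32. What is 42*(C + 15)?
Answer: 574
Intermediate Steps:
X = 16 (X = (½)*32 = 16)
C = -4/3 (C = 16/(-12) = 16*(-1/12) = -4/3 ≈ -1.3333)
42*(C + 15) = 42*(-4/3 + 15) = 42*(41/3) = 574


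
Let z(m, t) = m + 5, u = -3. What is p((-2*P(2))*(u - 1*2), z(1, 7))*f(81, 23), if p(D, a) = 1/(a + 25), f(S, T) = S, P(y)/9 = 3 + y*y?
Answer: 81/31 ≈ 2.6129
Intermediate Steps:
P(y) = 27 + 9*y² (P(y) = 9*(3 + y*y) = 9*(3 + y²) = 27 + 9*y²)
z(m, t) = 5 + m
p(D, a) = 1/(25 + a)
p((-2*P(2))*(u - 1*2), z(1, 7))*f(81, 23) = 81/(25 + (5 + 1)) = 81/(25 + 6) = 81/31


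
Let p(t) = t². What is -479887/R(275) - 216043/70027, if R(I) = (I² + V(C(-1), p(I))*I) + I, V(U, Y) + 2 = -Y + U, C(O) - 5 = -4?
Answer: -4443075966801/1451046973750 ≈ -3.0620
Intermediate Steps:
C(O) = 1 (C(O) = 5 - 4 = 1)
V(U, Y) = -2 + U - Y (V(U, Y) = -2 + (-Y + U) = -2 + (U - Y) = -2 + U - Y)
R(I) = I + I² + I*(-1 - I²) (R(I) = (I² + (-2 + 1 - I²)*I) + I = (I² + (-1 - I²)*I) + I = (I² + I*(-1 - I²)) + I = I + I² + I*(-1 - I²))
-479887/R(275) - 216043/70027 = -479887*1/(75625*(1 - 1*275)) - 216043/70027 = -479887*1/(75625*(1 - 275)) - 216043*1/70027 = -479887/(75625*(-274)) - 216043/70027 = -479887/(-20721250) - 216043/70027 = -479887*(-1/20721250) - 216043/70027 = 479887/20721250 - 216043/70027 = -4443075966801/1451046973750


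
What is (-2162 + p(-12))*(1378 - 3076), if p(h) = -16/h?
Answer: 3668812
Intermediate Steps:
(-2162 + p(-12))*(1378 - 3076) = (-2162 - 16/(-12))*(1378 - 3076) = (-2162 - 16*(-1/12))*(-1698) = (-2162 + 4/3)*(-1698) = -6482/3*(-1698) = 3668812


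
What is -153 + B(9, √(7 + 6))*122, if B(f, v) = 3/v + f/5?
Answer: 333/5 + 366*√13/13 ≈ 168.11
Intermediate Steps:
B(f, v) = 3/v + f/5 (B(f, v) = 3/v + f*(⅕) = 3/v + f/5)
-153 + B(9, √(7 + 6))*122 = -153 + (3/(√(7 + 6)) + (⅕)*9)*122 = -153 + (3/(√13) + 9/5)*122 = -153 + (3*(√13/13) + 9/5)*122 = -153 + (3*√13/13 + 9/5)*122 = -153 + (9/5 + 3*√13/13)*122 = -153 + (1098/5 + 366*√13/13) = 333/5 + 366*√13/13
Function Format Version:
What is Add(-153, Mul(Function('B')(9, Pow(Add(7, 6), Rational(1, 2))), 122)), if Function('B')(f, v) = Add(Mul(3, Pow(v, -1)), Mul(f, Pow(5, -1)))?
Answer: Add(Rational(333, 5), Mul(Rational(366, 13), Pow(13, Rational(1, 2)))) ≈ 168.11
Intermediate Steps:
Function('B')(f, v) = Add(Mul(3, Pow(v, -1)), Mul(Rational(1, 5), f)) (Function('B')(f, v) = Add(Mul(3, Pow(v, -1)), Mul(f, Rational(1, 5))) = Add(Mul(3, Pow(v, -1)), Mul(Rational(1, 5), f)))
Add(-153, Mul(Function('B')(9, Pow(Add(7, 6), Rational(1, 2))), 122)) = Add(-153, Mul(Add(Mul(3, Pow(Pow(Add(7, 6), Rational(1, 2)), -1)), Mul(Rational(1, 5), 9)), 122)) = Add(-153, Mul(Add(Mul(3, Pow(Pow(13, Rational(1, 2)), -1)), Rational(9, 5)), 122)) = Add(-153, Mul(Add(Mul(3, Mul(Rational(1, 13), Pow(13, Rational(1, 2)))), Rational(9, 5)), 122)) = Add(-153, Mul(Add(Mul(Rational(3, 13), Pow(13, Rational(1, 2))), Rational(9, 5)), 122)) = Add(-153, Mul(Add(Rational(9, 5), Mul(Rational(3, 13), Pow(13, Rational(1, 2)))), 122)) = Add(-153, Add(Rational(1098, 5), Mul(Rational(366, 13), Pow(13, Rational(1, 2))))) = Add(Rational(333, 5), Mul(Rational(366, 13), Pow(13, Rational(1, 2))))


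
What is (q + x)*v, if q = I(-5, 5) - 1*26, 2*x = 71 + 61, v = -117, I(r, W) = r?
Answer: -4095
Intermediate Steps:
x = 66 (x = (71 + 61)/2 = (½)*132 = 66)
q = -31 (q = -5 - 1*26 = -5 - 26 = -31)
(q + x)*v = (-31 + 66)*(-117) = 35*(-117) = -4095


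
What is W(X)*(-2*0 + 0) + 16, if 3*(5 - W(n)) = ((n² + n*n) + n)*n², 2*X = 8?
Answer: 16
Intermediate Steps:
X = 4 (X = (½)*8 = 4)
W(n) = 5 - n²*(n + 2*n²)/3 (W(n) = 5 - ((n² + n*n) + n)*n²/3 = 5 - ((n² + n²) + n)*n²/3 = 5 - (2*n² + n)*n²/3 = 5 - (n + 2*n²)*n²/3 = 5 - n²*(n + 2*n²)/3)
W(X)*(-2*0 + 0) + 16 = (5 - ⅔*4⁴ - ⅓*4³)*(-2*0 + 0) + 16 = (5 - ⅔*256 - ⅓*64)*(0 + 0) + 16 = (5 - 512/3 - 64/3)*0 + 16 = -187*0 + 16 = 0 + 16 = 16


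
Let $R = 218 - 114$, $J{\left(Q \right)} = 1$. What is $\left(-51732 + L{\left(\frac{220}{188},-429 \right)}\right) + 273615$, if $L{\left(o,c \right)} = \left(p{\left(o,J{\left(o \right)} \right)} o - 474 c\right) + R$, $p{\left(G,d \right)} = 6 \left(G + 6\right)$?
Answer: $\frac{939671807}{2209} \approx 4.2538 \cdot 10^{5}$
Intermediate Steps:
$R = 104$ ($R = 218 - 114 = 104$)
$p{\left(G,d \right)} = 36 + 6 G$ ($p{\left(G,d \right)} = 6 \left(6 + G\right) = 36 + 6 G$)
$L{\left(o,c \right)} = 104 - 474 c + o \left(36 + 6 o\right)$ ($L{\left(o,c \right)} = \left(\left(36 + 6 o\right) o - 474 c\right) + 104 = \left(o \left(36 + 6 o\right) - 474 c\right) + 104 = \left(- 474 c + o \left(36 + 6 o\right)\right) + 104 = 104 - 474 c + o \left(36 + 6 o\right)$)
$\left(-51732 + L{\left(\frac{220}{188},-429 \right)}\right) + 273615 = \left(-51732 + \left(104 - -203346 + 6 \cdot \frac{220}{188} \left(6 + \frac{220}{188}\right)\right)\right) + 273615 = \left(-51732 + \left(104 + 203346 + 6 \cdot 220 \cdot \frac{1}{188} \left(6 + 220 \cdot \frac{1}{188}\right)\right)\right) + 273615 = \left(-51732 + \left(104 + 203346 + 6 \cdot \frac{55}{47} \left(6 + \frac{55}{47}\right)\right)\right) + 273615 = \left(-51732 + \left(104 + 203346 + 6 \cdot \frac{55}{47} \cdot \frac{337}{47}\right)\right) + 273615 = \left(-51732 + \left(104 + 203346 + \frac{111210}{2209}\right)\right) + 273615 = \left(-51732 + \frac{449532260}{2209}\right) + 273615 = \frac{335256272}{2209} + 273615 = \frac{939671807}{2209}$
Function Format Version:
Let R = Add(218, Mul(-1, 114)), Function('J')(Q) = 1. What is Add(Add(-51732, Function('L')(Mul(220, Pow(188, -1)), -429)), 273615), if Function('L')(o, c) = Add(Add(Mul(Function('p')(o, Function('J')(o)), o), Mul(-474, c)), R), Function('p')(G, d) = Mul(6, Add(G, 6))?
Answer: Rational(939671807, 2209) ≈ 4.2538e+5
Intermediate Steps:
R = 104 (R = Add(218, -114) = 104)
Function('p')(G, d) = Add(36, Mul(6, G)) (Function('p')(G, d) = Mul(6, Add(6, G)) = Add(36, Mul(6, G)))
Function('L')(o, c) = Add(104, Mul(-474, c), Mul(o, Add(36, Mul(6, o)))) (Function('L')(o, c) = Add(Add(Mul(Add(36, Mul(6, o)), o), Mul(-474, c)), 104) = Add(Add(Mul(o, Add(36, Mul(6, o))), Mul(-474, c)), 104) = Add(Add(Mul(-474, c), Mul(o, Add(36, Mul(6, o)))), 104) = Add(104, Mul(-474, c), Mul(o, Add(36, Mul(6, o)))))
Add(Add(-51732, Function('L')(Mul(220, Pow(188, -1)), -429)), 273615) = Add(Add(-51732, Add(104, Mul(-474, -429), Mul(6, Mul(220, Pow(188, -1)), Add(6, Mul(220, Pow(188, -1)))))), 273615) = Add(Add(-51732, Add(104, 203346, Mul(6, Mul(220, Rational(1, 188)), Add(6, Mul(220, Rational(1, 188)))))), 273615) = Add(Add(-51732, Add(104, 203346, Mul(6, Rational(55, 47), Add(6, Rational(55, 47))))), 273615) = Add(Add(-51732, Add(104, 203346, Mul(6, Rational(55, 47), Rational(337, 47)))), 273615) = Add(Add(-51732, Add(104, 203346, Rational(111210, 2209))), 273615) = Add(Add(-51732, Rational(449532260, 2209)), 273615) = Add(Rational(335256272, 2209), 273615) = Rational(939671807, 2209)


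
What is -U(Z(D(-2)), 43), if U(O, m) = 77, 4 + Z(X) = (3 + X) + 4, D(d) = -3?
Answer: -77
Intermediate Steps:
Z(X) = 3 + X (Z(X) = -4 + ((3 + X) + 4) = -4 + (7 + X) = 3 + X)
-U(Z(D(-2)), 43) = -1*77 = -77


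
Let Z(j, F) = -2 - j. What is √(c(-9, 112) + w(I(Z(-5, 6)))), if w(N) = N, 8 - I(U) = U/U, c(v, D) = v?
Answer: I*√2 ≈ 1.4142*I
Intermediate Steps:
I(U) = 7 (I(U) = 8 - U/U = 8 - 1*1 = 8 - 1 = 7)
√(c(-9, 112) + w(I(Z(-5, 6)))) = √(-9 + 7) = √(-2) = I*√2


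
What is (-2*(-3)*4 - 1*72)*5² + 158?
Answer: -1042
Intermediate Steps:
(-2*(-3)*4 - 1*72)*5² + 158 = (6*4 - 72)*25 + 158 = (24 - 72)*25 + 158 = -48*25 + 158 = -1200 + 158 = -1042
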